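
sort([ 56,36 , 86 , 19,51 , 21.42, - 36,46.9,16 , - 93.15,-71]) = [ - 93.15,-71, - 36,  16 , 19 , 21.42, 36, 46.9, 51 , 56 , 86] 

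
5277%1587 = 516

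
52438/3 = 52438/3 = 17479.33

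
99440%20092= 19072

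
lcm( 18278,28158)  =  1041846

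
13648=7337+6311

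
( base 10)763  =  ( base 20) 1i3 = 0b1011111011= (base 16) 2FB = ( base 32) nr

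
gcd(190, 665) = 95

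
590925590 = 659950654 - 69025064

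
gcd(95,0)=95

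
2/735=2/735=0.00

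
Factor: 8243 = 8243^1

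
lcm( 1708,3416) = 3416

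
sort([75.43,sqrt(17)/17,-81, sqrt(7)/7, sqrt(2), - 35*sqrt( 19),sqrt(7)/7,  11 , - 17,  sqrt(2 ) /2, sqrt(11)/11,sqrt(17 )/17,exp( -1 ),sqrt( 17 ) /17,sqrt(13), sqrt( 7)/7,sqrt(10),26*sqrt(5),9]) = [-35*sqrt(19 ), - 81,- 17,sqrt (17)/17,sqrt(17)/17,  sqrt(17) /17,sqrt( 11 )/11,exp( - 1) , sqrt( 7)/7 , sqrt( 7)/7,sqrt (7)/7,sqrt( 2 ) /2,sqrt( 2), sqrt(10),sqrt ( 13),9,  11 , 26  *sqrt( 5),75.43 ]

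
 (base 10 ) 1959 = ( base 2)11110100111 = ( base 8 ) 3647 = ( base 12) 1173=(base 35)1ky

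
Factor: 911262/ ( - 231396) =- 2^ ( - 1 )*1753^ (  -  1)*13807^1 = - 13807/3506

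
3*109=327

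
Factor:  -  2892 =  - 2^2*3^1*241^1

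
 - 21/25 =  - 1 + 4/25=- 0.84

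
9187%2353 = 2128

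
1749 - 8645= -6896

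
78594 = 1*78594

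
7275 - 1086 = 6189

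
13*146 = 1898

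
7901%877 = 8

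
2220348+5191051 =7411399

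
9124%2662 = 1138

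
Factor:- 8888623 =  -109^1*81547^1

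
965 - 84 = 881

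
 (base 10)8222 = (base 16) 201e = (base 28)ADI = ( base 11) 61a5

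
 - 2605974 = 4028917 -6634891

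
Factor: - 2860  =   -2^2 * 5^1*11^1*13^1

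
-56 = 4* ( - 14)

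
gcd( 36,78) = 6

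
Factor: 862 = 2^1*431^1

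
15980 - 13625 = 2355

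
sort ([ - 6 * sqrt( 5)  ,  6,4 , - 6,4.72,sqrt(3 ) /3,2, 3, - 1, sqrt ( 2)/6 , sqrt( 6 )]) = [ - 6*sqrt ( 5), - 6, - 1,sqrt( 2)/6,  sqrt ( 3 )/3,2,  sqrt(6),3, 4,4.72, 6]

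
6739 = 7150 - 411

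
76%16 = 12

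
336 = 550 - 214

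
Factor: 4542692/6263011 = 2^2*7^4*11^1 *43^1*6263011^ ( -1) 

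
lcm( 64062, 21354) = 64062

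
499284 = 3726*134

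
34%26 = 8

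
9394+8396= 17790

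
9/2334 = 3/778 = 0.00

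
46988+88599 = 135587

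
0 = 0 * 979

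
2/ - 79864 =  - 1 + 39931/39932 = - 0.00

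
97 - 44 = 53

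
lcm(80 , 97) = 7760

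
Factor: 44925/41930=2^( - 1)*3^1*5^1*7^( -1) = 15/14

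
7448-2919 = 4529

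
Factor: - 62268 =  - 2^2*3^1*5189^1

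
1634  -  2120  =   - 486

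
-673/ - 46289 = 673/46289=0.01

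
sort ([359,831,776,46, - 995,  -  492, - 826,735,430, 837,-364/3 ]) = [ - 995, - 826, - 492, - 364/3,  46, 359,430,735,776, 831,837] 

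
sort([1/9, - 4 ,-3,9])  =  [ - 4,-3, 1/9,9 ] 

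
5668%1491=1195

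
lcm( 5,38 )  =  190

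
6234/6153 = 1+27/2051 = 1.01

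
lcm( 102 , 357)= 714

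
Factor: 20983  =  20983^1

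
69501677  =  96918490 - 27416813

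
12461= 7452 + 5009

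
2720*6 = 16320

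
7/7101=7/7101= 0.00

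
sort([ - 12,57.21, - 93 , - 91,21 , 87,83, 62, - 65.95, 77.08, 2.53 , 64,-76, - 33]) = [-93, - 91, - 76, - 65.95, - 33, - 12,2.53, 21, 57.21,62, 64,77.08,83  ,  87]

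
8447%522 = 95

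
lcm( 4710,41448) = 207240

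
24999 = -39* (-641 ) 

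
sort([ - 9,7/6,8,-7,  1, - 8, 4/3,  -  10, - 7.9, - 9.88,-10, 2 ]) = [ - 10 , - 10, - 9.88, - 9, - 8, - 7.9, - 7, 1, 7/6, 4/3, 2, 8]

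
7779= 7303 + 476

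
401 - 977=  - 576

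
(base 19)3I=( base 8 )113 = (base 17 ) 47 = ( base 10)75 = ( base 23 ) 36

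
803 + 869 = 1672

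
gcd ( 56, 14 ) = 14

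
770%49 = 35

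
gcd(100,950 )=50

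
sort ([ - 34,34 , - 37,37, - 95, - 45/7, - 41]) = [ - 95, - 41, - 37, - 34, - 45/7,  34,37]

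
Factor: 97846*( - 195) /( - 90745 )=2^1*3^1*7^1*13^1*29^1*241^1*18149^( - 1) = 3815994/18149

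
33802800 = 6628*5100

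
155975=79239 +76736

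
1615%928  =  687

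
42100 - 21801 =20299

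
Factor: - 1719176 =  - 2^3*17^1* 12641^1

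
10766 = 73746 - 62980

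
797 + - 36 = 761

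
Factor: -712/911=-2^3*89^1*911^( - 1 ) 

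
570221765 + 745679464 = 1315901229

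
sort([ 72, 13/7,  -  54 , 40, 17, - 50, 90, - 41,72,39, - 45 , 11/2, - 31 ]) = [-54, - 50, - 45,-41, - 31, 13/7,  11/2, 17, 39, 40 , 72,  72, 90]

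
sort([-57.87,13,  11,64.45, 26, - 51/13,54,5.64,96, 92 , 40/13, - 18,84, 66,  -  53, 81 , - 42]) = [ - 57.87, - 53  ,-42, - 18, - 51/13, 40/13, 5.64, 11, 13, 26,  54, 64.45,66,81 , 84, 92,96 ] 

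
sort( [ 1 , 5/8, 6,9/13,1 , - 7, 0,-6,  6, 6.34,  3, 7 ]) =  [ - 7, - 6,  0,5/8 , 9/13, 1,1 , 3,6, 6,6.34 , 7] 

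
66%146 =66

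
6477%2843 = 791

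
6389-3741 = 2648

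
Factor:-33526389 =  - 3^1*13^2*89^1*743^1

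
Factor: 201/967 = 3^1*67^1*967^ ( - 1)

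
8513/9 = 945+8/9 = 945.89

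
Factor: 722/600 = 361/300 = 2^( - 2) * 3^( - 1)*5^( - 2)*19^2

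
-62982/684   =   - 3499/38 =- 92.08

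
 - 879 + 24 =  - 855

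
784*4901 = 3842384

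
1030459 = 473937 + 556522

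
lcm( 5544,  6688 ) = 421344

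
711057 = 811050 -99993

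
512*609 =311808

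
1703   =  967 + 736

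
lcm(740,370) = 740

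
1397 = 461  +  936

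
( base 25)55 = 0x82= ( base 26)50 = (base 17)7B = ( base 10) 130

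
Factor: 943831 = 7^1 * 109^1 *1237^1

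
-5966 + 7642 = 1676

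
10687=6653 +4034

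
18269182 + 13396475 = 31665657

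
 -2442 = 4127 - 6569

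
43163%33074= 10089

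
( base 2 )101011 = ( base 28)1f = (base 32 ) 1b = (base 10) 43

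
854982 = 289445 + 565537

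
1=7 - 6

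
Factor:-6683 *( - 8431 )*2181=3^1*41^1*163^1*727^1*8431^1 = 122887077513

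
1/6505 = 1/6505  =  0.00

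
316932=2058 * 154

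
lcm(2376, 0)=0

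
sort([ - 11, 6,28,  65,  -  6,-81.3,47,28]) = [-81.3, - 11, -6, 6,28,28,47,65]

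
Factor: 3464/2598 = 2^2*3^ ( - 1) =4/3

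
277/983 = 277/983 = 0.28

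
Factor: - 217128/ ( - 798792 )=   109/401  =  109^1 *401^ (- 1) 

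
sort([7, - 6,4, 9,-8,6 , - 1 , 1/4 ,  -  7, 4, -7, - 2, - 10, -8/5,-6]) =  [- 10, - 8, - 7, - 7,-6,-6,-2 ,- 8/5, - 1, 1/4,4, 4, 6 , 7,9]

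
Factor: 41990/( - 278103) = - 130/861 = - 2^1*3^( - 1 )*5^1*7^( -1)*13^1*41^( - 1) 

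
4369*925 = 4041325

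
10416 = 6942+3474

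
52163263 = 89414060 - 37250797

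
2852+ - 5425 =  - 2573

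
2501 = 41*61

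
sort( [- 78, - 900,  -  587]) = [ - 900, - 587, - 78]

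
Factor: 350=2^1*5^2*7^1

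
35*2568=89880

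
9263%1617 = 1178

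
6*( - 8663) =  - 51978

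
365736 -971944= - 606208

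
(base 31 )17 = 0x26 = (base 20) 1I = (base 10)38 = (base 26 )1c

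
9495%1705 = 970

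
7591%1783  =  459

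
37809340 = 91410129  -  53600789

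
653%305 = 43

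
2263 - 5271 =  - 3008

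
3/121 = 3/121 = 0.02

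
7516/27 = 278 + 10/27= 278.37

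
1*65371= 65371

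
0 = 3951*0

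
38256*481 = 18401136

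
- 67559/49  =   - 67559/49  =  - 1378.76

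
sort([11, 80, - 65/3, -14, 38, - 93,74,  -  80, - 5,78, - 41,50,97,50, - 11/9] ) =[ - 93, - 80, - 41, - 65/3, - 14, - 5 ,  -  11/9, 11,  38, 50, 50,74 , 78,  80, 97]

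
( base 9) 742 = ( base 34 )HR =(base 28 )LH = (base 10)605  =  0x25D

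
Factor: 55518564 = 2^2 * 3^1*4626547^1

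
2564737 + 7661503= 10226240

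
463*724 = 335212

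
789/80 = 9 + 69/80= 9.86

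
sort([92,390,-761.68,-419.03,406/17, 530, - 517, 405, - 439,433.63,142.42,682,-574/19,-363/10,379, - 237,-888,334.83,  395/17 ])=[ - 888, - 761.68,- 517, - 439,-419.03,-237, - 363/10,  -  574/19,395/17, 406/17,92 , 142.42,334.83,379 , 390,  405,433.63,  530, 682 ] 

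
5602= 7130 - 1528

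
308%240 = 68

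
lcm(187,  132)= 2244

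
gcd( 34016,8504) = 8504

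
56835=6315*9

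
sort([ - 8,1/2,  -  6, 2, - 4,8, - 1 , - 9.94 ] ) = [  -  9.94,-8,  -  6, -4, - 1,1/2, 2, 8 ]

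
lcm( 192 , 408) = 3264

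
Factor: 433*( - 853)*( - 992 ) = 2^5*31^1*433^1*853^1 = 366394208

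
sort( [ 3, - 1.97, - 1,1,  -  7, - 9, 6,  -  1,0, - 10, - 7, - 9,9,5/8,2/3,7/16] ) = [ - 10,  -  9, - 9,  -  7 ,  -  7, - 1.97, - 1, - 1 , 0,7/16,5/8,2/3,1,  3,6, 9]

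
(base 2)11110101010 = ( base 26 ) 2NC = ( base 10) 1962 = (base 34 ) 1no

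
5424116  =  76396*71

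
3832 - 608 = 3224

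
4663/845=5 + 438/845  =  5.52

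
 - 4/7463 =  - 4/7463 = - 0.00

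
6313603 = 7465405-1151802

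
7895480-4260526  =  3634954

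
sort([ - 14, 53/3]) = [ - 14, 53/3 ] 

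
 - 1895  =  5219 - 7114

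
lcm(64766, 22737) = 2137278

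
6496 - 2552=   3944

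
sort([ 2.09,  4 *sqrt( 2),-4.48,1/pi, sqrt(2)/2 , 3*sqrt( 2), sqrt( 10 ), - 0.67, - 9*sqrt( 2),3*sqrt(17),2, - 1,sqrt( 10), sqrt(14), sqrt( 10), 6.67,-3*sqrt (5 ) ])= [- 9*sqrt( 2), - 3*sqrt( 5 ),-4.48,-1,-0.67, 1/pi,  sqrt( 2) /2,2, 2.09, sqrt(10),sqrt( 10), sqrt( 10),sqrt( 14) , 3*sqrt( 2),4 *sqrt( 2),6.67  ,  3* sqrt( 17)]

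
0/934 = 0= 0.00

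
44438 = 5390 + 39048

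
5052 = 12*421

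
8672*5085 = 44097120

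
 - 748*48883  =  -36564484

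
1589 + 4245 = 5834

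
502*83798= 42066596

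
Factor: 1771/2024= 7/8 = 2^( - 3)*7^1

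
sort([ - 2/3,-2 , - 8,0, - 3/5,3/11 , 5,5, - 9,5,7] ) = [ - 9,  -  8,  -  2, - 2/3, - 3/5,0,3/11,5,5, 5,  7]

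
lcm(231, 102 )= 7854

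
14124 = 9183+4941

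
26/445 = 26/445 = 0.06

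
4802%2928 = 1874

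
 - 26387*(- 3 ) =79161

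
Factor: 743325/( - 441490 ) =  - 165/98 = - 2^( - 1) * 3^1*5^1*7^( - 2) * 11^1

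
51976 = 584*89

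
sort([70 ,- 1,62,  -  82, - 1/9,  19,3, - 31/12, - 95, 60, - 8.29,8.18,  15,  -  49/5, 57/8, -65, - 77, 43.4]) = [ -95, - 82, - 77, - 65 , - 49/5, - 8.29 , - 31/12, - 1,-1/9,3,57/8, 8.18,15,19,43.4,60, 62,70]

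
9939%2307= 711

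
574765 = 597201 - 22436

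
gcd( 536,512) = 8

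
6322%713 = 618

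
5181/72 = 1727/24= 71.96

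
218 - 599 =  - 381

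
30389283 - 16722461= 13666822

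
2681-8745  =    -  6064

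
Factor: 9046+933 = 17^1*587^1 = 9979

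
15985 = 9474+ 6511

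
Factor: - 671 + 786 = 115 = 5^1 * 23^1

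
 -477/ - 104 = 477/104= 4.59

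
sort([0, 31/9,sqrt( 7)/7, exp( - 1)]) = [ 0,exp( - 1) , sqrt( 7)/7,31/9] 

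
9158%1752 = 398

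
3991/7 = 570 + 1/7 = 570.14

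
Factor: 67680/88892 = 2^3*3^2*5^1*47^1*71^(  -  1) * 313^(  -  1) = 16920/22223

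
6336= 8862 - 2526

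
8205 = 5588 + 2617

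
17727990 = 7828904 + 9899086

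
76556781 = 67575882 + 8980899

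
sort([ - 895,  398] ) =[ - 895,398]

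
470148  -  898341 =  - 428193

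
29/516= 29/516 = 0.06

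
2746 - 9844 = -7098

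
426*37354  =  15912804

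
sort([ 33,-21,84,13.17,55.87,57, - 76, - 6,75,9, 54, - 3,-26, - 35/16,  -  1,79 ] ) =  [ - 76,-26,-21,-6,- 3, - 35/16, - 1,9,13.17,33,54,55.87,57,75,79, 84]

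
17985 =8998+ 8987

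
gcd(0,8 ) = 8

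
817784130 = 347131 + 817436999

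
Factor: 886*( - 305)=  - 2^1*5^1*61^1*443^1 = -270230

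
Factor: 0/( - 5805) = 0^1 = 0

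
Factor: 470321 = 137^1 * 3433^1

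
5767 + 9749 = 15516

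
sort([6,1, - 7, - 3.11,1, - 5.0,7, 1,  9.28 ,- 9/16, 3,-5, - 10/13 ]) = [- 7,- 5.0, - 5,-3.11, - 10/13, - 9/16, 1 , 1, 1, 3, 6,7, 9.28 ]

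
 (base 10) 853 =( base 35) OD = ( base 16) 355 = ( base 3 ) 1011121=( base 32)ql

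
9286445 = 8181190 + 1105255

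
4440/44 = 100 +10/11= 100.91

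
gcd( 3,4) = 1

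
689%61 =18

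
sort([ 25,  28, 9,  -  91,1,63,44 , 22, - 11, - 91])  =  [ - 91, - 91, - 11 , 1, 9,22, 25,28,44 , 63] 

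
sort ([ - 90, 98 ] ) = [ - 90, 98 ]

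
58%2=0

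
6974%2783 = 1408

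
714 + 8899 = 9613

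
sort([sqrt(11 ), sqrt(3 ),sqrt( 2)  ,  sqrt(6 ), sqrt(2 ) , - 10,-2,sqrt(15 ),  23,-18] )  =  [ - 18,  -  10, - 2, sqrt(2),sqrt(2 ),sqrt(3),sqrt( 6),sqrt( 11 ), sqrt ( 15 ), 23 ]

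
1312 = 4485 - 3173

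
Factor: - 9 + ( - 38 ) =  - 47 = - 47^1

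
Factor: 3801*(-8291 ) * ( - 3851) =121360764441 = 3^1*7^1 * 181^1 * 3851^1*8291^1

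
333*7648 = 2546784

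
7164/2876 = 1791/719 = 2.49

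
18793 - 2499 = 16294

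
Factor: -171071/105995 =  - 5^ ( - 1 ) * 43^( - 1)*347^1 = - 347/215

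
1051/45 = 23 + 16/45 = 23.36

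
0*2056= 0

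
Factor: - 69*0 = 0^1 = 0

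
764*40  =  30560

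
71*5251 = 372821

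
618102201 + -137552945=480549256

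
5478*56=306768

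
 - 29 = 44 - 73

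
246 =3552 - 3306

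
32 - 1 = 31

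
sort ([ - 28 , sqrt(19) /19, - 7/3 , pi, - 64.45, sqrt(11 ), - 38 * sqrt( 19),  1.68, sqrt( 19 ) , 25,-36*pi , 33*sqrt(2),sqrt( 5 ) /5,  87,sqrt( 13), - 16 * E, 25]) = [ - 38*sqrt(19) , - 36*pi, - 64.45,- 16*E,-28,- 7/3,sqrt ( 19) /19,sqrt( 5 ) /5, 1.68,pi, sqrt(11 ),sqrt( 13), sqrt(19 ),  25 , 25, 33*sqrt( 2), 87 ] 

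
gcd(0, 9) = 9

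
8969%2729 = 782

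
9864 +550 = 10414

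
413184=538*768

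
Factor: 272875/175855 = 54575/35171 =5^2*37^1 * 59^1*35171^( - 1 )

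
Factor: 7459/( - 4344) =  - 2^(  -  3 ) *3^( -1)*181^( -1 )*7459^1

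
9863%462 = 161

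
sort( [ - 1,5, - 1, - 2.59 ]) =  [ - 2.59, - 1, - 1,5 ]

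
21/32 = 21/32 =0.66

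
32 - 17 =15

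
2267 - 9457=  - 7190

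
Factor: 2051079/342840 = 683693/114280 =2^ ( - 3)*5^(-1 )*2857^( - 1)*683693^1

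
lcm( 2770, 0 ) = 0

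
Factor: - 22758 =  - 2^1*3^1 * 3793^1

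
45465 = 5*9093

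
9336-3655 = 5681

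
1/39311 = 1/39311 = 0.00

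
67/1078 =67/1078 = 0.06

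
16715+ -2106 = 14609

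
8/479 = 8/479 = 0.02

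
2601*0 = 0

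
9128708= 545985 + 8582723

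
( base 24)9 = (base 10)9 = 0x9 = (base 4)21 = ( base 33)9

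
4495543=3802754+692789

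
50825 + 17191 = 68016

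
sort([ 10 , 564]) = [10,564 ] 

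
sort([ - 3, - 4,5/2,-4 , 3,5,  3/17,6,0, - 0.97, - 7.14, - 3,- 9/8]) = [  -  7.14, - 4, - 4,-3 , - 3, - 9/8, - 0.97, 0,3/17,5/2,  3, 5,6 ]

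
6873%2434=2005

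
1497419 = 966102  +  531317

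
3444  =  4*861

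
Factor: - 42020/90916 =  - 5^1*7^ ( - 1)* 11^1*17^( - 1 ) = - 55/119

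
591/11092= 591/11092= 0.05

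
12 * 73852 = 886224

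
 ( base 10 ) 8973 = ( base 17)1E0E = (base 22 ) IBJ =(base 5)241343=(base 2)10001100001101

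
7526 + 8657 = 16183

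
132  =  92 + 40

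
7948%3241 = 1466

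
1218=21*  58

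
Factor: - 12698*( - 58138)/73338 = 369118162/36669 = 2^1  *3^( - 1)*7^1*17^ ( - 1)*41^1*709^1 * 719^( - 1)*907^1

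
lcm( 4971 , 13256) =39768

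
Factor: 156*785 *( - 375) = - 45922500 = -2^2*3^2*5^4 * 13^1*157^1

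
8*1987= 15896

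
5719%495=274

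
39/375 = 13/125  =  0.10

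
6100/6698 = 3050/3349 = 0.91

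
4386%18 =12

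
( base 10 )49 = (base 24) 21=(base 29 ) 1k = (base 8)61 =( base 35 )1e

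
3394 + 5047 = 8441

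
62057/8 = 62057/8 = 7757.12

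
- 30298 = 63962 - 94260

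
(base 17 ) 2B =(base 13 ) 36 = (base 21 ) 23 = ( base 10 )45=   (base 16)2d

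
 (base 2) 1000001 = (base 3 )2102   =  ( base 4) 1001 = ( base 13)50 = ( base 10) 65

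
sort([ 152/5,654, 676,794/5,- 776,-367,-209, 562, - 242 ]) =[-776, - 367 , - 242, - 209, 152/5, 794/5,562,654,676 ]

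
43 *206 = 8858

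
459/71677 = 459/71677= 0.01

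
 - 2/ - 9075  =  2/9075 = 0.00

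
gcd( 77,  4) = 1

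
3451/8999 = 3451/8999 = 0.38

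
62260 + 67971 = 130231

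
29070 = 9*3230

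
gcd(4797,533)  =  533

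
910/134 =455/67= 6.79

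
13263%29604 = 13263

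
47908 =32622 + 15286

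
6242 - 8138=- 1896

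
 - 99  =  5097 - 5196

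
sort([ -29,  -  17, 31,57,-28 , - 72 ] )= [ - 72, - 29 , - 28, - 17,31,  57 ] 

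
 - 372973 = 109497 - 482470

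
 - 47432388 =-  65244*727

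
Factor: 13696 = 2^7 * 107^1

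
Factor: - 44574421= - 29^1*41^1*37489^1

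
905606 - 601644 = 303962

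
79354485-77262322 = 2092163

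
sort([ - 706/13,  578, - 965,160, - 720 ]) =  [ - 965, - 720, - 706/13,160,578 ]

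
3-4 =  - 1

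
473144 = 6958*68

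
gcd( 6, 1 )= 1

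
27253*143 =3897179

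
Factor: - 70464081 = - 3^1*23488027^1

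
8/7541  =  8/7541 = 0.00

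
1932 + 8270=10202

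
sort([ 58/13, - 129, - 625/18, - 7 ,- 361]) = [ - 361, - 129, - 625/18, - 7,58/13 ] 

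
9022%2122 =534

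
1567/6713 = 1567/6713 = 0.23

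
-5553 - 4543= - 10096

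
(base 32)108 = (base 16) 408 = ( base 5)13112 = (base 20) 2BC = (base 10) 1032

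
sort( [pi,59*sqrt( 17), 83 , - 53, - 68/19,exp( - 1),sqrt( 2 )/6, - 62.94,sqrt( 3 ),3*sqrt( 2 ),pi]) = [ - 62.94, - 53, - 68/19, sqrt(2 ) /6, exp(-1 ),sqrt(3),pi,  pi, 3*sqrt(2 ) , 83,59*sqrt( 17)] 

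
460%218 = 24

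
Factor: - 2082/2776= - 3/4 = -  2^( - 2)*3^1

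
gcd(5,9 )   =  1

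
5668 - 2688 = 2980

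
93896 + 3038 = 96934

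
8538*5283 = 45106254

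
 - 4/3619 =  -  1 + 3615/3619  =  - 0.00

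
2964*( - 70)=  - 207480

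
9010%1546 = 1280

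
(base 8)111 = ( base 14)53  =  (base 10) 73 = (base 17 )45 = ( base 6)201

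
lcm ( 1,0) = 0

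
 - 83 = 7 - 90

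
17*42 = 714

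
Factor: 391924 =2^2*13^1*7537^1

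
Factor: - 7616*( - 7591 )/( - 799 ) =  - 3400768/47 = - 2^6 * 7^1*47^( - 1)*7591^1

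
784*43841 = 34371344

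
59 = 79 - 20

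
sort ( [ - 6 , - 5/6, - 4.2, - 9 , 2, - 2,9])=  [- 9, - 6, - 4.2, - 2, - 5/6 , 2,9 ] 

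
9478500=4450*2130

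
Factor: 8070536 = 2^3*1008817^1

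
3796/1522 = 1898/761 = 2.49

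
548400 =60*9140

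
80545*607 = 48890815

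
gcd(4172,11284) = 28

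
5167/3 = 5167/3 = 1722.33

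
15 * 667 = 10005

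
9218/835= 11 + 33/835 = 11.04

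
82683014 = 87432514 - 4749500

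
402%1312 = 402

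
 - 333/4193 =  - 333/4193 = - 0.08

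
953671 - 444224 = 509447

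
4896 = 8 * 612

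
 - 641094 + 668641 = 27547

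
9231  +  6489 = 15720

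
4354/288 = 15+17/144 = 15.12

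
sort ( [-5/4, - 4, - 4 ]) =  [ - 4,-4, - 5/4 ] 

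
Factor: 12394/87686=17^( - 1 )*2579^( - 1 ) * 6197^1= 6197/43843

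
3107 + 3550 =6657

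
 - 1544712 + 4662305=3117593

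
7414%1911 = 1681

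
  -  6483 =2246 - 8729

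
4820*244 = 1176080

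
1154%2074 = 1154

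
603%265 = 73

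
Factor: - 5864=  - 2^3 * 733^1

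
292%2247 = 292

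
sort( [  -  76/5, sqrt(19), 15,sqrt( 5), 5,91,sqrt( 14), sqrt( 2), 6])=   [ - 76/5,sqrt( 2), sqrt( 5 ),sqrt( 14 ), sqrt(19),5,6 , 15, 91 ]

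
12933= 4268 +8665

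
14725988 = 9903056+4822932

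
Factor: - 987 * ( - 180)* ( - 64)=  - 11370240 = - 2^8*3^3*5^1*7^1*47^1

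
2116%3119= 2116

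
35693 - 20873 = 14820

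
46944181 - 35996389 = 10947792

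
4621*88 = 406648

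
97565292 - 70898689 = 26666603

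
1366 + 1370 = 2736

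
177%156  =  21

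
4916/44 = 1229/11 = 111.73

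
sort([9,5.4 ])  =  [ 5.4,  9 ]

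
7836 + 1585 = 9421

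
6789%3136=517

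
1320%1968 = 1320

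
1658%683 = 292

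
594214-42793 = 551421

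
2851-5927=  - 3076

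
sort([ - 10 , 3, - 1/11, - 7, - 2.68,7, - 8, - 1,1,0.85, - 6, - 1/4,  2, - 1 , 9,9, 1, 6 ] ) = [ -10, - 8, - 7,-6,-2.68, - 1, - 1, - 1/4, - 1/11,0.85,1,  1,2,3, 6 , 7,  9, 9 ]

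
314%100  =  14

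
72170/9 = 8018+8/9 =8018.89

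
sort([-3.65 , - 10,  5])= [- 10, - 3.65,  5 ]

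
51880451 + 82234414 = 134114865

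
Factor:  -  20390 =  - 2^1*5^1*2039^1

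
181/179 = 181/179 =1.01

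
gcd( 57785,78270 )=5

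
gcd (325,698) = 1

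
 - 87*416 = -36192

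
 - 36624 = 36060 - 72684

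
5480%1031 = 325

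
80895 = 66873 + 14022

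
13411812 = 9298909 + 4112903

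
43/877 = 43/877 = 0.05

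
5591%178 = 73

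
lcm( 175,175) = 175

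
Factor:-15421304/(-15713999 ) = 2^3*7^(- 1)*37^1*53^1*983^1*1019^( - 1)* 2203^( - 1)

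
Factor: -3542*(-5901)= 2^1* 3^1 * 7^2*11^1*23^1 * 281^1  =  20901342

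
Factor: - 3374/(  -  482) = 7^1 = 7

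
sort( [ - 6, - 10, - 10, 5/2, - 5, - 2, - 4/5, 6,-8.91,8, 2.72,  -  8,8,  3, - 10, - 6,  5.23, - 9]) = [-10, - 10, -10, - 9,  -  8.91, -8,  -  6 ,  -  6  , - 5, - 2, - 4/5,  5/2 , 2.72, 3, 5.23,  6, 8 , 8] 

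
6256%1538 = 104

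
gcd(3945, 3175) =5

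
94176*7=659232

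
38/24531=38/24531 =0.00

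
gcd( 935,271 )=1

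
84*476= 39984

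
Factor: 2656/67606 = 2^4 * 7^( -1)*11^(- 1)*83^1 *439^ ( - 1 ) = 1328/33803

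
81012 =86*942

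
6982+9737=16719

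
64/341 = 64/341 = 0.19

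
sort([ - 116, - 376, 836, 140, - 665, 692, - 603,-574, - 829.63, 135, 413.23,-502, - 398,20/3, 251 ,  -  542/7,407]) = [ - 829.63 ,-665, - 603, - 574,-502,  -  398, - 376, - 116 ,- 542/7 , 20/3, 135, 140, 251,407,413.23  ,  692,836 ]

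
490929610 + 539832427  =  1030762037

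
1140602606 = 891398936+249203670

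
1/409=1/409=0.00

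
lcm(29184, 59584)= 1430016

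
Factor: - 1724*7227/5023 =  -2^2*3^2*11^1*73^1 *431^1 * 5023^( - 1) = - 12459348/5023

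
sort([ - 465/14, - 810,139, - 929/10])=[ - 810, - 929/10,  -  465/14 , 139]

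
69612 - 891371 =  - 821759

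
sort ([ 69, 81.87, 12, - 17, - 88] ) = [ - 88,-17,12, 69, 81.87]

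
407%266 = 141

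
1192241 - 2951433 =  - 1759192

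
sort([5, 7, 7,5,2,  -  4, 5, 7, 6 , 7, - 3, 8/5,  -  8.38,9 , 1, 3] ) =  [ - 8.38, - 4,-3, 1, 8/5,2, 3,5,5,5 , 6, 7,7, 7,7,9 ] 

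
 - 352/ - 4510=16/205 = 0.08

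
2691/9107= 2691/9107 = 0.30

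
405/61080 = 27/4072= 0.01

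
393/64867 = 393/64867 = 0.01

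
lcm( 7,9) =63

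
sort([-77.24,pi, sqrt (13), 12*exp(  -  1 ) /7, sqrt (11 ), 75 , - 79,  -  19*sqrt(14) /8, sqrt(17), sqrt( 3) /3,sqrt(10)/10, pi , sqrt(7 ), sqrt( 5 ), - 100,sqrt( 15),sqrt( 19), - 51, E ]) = [ - 100, - 79, - 77.24, - 51,-19*sqrt (14) /8 , sqrt(10)/10,sqrt( 3) /3, 12* exp ( - 1)/7, sqrt( 5),sqrt(7), E,  pi,pi, sqrt(11),sqrt (13), sqrt(15),sqrt(17 ), sqrt( 19 ), 75]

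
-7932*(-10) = 79320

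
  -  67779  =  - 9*7531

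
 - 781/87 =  - 781/87= - 8.98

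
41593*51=2121243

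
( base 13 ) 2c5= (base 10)499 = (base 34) en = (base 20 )14J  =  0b111110011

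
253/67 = 3+52/67 =3.78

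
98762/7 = 14108 + 6/7 = 14108.86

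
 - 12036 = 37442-49478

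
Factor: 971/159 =3^ ( - 1 )*53^( - 1 )*971^1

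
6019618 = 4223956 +1795662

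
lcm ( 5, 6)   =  30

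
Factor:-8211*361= - 2964171 = - 3^1 * 7^1*17^1*19^2*23^1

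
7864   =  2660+5204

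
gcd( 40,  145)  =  5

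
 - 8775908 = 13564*( - 647 )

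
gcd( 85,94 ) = 1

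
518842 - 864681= - 345839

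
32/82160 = 2/5135 = 0.00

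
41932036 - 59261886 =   -  17329850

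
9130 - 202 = 8928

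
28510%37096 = 28510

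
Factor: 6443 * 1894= 12203042 =2^1*17^1*379^1*947^1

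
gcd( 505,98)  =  1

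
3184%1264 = 656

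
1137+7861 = 8998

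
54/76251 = 18/25417 = 0.00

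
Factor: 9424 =2^4 * 19^1*31^1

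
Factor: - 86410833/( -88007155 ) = 3^1*5^( - 1)*139^( - 2)*911^( - 1) * 28803611^1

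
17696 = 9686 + 8010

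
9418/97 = 9418/97 = 97.09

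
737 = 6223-5486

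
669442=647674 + 21768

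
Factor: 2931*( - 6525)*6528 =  - 2^7 * 3^4  *5^2*17^1*29^1*977^1 = -124846531200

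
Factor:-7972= - 2^2 * 1993^1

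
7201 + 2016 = 9217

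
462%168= 126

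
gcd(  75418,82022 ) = 2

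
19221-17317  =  1904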